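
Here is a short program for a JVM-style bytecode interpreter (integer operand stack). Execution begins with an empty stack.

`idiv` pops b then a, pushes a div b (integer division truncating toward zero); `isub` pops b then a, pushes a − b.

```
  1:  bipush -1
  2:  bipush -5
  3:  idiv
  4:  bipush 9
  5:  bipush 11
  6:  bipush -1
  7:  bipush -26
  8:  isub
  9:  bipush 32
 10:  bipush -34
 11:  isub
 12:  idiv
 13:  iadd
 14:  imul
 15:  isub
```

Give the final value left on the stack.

-99

bipush -1  : [-1]
bipush -5  : [-1, -5]
idiv       : [0]
bipush 9   : [0, 9]
bipush 11  : [0, 9, 11]
bipush -1  : [0, 9, 11, -1]
bipush -26 : [0, 9, 11, -1, -26]
isub       : [0, 9, 11, 25]
bipush 32  : [0, 9, 11, 25, 32]
bipush -34 : [0, 9, 11, 25, 32, -34]
isub       : [0, 9, 11, 25, 66]
idiv       : [0, 9, 11, 0]
iadd       : [0, 9, 11]
imul       : [0, 99]
isub       : [-99]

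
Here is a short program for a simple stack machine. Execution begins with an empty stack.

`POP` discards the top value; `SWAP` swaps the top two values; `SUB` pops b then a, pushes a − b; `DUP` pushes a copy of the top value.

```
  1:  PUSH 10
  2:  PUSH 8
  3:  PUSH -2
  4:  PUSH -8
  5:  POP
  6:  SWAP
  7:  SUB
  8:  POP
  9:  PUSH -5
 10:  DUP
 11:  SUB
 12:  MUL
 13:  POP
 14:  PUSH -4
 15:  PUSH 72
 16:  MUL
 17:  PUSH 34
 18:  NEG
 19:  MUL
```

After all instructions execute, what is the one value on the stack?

PUSH 10 → 10
PUSH 8  → 10 8
PUSH -2 → 10 8 -2
PUSH -8 → 10 8 -2 -8
POP     → 10 8 -2
SWAP    → 10 -2 8
SUB     → 10 -10
POP     → 10
PUSH -5 → 10 -5
DUP     → 10 -5 -5
SUB     → 10 0
MUL     → 0
POP     → (empty)
PUSH -4 → -4
PUSH 72 → -4 72
MUL     → -288
PUSH 34 → -288 34
NEG     → -288 -34
MUL     → 9792

9792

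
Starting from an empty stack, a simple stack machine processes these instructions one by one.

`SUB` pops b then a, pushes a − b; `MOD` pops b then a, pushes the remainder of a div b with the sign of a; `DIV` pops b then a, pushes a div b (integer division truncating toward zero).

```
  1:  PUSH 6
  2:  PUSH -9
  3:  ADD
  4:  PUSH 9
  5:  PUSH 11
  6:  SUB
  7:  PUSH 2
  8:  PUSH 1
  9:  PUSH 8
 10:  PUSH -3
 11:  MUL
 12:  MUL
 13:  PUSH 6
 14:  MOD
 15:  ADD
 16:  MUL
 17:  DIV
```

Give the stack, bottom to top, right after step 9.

PUSH 6  → 6
PUSH -9 → 6 -9
ADD     → -3
PUSH 9  → -3 9
PUSH 11 → -3 9 11
SUB     → -3 -2
PUSH 2  → -3 -2 2
PUSH 1  → -3 -2 2 1
PUSH 8  → -3 -2 2 1 8

[-3, -2, 2, 1, 8]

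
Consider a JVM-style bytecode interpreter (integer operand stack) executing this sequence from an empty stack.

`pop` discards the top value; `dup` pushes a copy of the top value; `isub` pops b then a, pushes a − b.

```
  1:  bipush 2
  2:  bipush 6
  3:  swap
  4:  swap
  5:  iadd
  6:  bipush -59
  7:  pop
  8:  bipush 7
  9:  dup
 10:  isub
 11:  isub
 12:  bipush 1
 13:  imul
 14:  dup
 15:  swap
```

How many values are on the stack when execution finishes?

bipush 2   → 2
bipush 6   → 2 6
swap       → 6 2
swap       → 2 6
iadd       → 8
bipush -59 → 8 -59
pop        → 8
bipush 7   → 8 7
dup        → 8 7 7
isub       → 8 0
isub       → 8
bipush 1   → 8 1
imul       → 8
dup        → 8 8
swap       → 8 8

2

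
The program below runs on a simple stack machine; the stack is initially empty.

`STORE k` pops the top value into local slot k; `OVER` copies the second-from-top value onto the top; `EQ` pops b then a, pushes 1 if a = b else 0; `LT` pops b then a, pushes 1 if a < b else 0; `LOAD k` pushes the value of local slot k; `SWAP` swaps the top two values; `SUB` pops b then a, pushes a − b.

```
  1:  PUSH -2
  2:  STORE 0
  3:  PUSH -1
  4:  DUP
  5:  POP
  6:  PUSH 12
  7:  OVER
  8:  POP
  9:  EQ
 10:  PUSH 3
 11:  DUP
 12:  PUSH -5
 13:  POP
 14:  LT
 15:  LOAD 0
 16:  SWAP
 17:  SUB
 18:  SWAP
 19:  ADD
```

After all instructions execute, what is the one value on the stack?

-2

PUSH -2 -> [-2]
STORE 0 -> []
PUSH -1 -> [-1]
DUP     -> [-1, -1]
POP     -> [-1]
PUSH 12 -> [-1, 12]
OVER    -> [-1, 12, -1]
POP     -> [-1, 12]
EQ      -> [0]
PUSH 3  -> [0, 3]
DUP     -> [0, 3, 3]
PUSH -5 -> [0, 3, 3, -5]
POP     -> [0, 3, 3]
LT      -> [0, 0]
LOAD 0  -> [0, 0, -2]
SWAP    -> [0, -2, 0]
SUB     -> [0, -2]
SWAP    -> [-2, 0]
ADD     -> [-2]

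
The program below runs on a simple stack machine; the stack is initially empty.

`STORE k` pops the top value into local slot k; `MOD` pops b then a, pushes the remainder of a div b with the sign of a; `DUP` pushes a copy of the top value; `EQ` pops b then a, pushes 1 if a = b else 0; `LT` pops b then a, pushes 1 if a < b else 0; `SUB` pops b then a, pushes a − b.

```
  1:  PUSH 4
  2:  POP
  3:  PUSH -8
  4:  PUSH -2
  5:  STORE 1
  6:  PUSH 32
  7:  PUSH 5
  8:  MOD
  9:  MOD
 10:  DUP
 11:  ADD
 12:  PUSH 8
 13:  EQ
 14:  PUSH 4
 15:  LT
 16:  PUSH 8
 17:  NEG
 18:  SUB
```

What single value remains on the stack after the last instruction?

PUSH 4  : 4
POP     : (empty)
PUSH -8 : -8
PUSH -2 : -8 -2
STORE 1 : -8
PUSH 32 : -8 32
PUSH 5  : -8 32 5
MOD     : -8 2
MOD     : 0
DUP     : 0 0
ADD     : 0
PUSH 8  : 0 8
EQ      : 0
PUSH 4  : 0 4
LT      : 1
PUSH 8  : 1 8
NEG     : 1 -8
SUB     : 9

9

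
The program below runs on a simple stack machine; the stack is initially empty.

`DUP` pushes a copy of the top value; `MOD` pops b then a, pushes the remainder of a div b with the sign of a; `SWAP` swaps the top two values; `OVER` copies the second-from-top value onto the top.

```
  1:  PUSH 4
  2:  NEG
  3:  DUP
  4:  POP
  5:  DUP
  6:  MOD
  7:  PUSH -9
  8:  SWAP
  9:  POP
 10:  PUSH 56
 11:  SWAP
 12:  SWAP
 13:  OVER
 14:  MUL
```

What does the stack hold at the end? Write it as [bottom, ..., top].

[-9, -504]

PUSH 4  → [4]
NEG     → [-4]
DUP     → [-4, -4]
POP     → [-4]
DUP     → [-4, -4]
MOD     → [0]
PUSH -9 → [0, -9]
SWAP    → [-9, 0]
POP     → [-9]
PUSH 56 → [-9, 56]
SWAP    → [56, -9]
SWAP    → [-9, 56]
OVER    → [-9, 56, -9]
MUL     → [-9, -504]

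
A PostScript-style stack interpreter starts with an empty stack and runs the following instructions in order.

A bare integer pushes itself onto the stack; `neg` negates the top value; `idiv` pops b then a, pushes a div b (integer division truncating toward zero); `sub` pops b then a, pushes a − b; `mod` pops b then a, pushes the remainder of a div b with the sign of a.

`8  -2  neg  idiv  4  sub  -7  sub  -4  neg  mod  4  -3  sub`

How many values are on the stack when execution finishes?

2

8    -> 8
-2   -> 8 -2
neg  -> 8 2
idiv -> 4
4    -> 4 4
sub  -> 0
-7   -> 0 -7
sub  -> 7
-4   -> 7 -4
neg  -> 7 4
mod  -> 3
4    -> 3 4
-3   -> 3 4 -3
sub  -> 3 7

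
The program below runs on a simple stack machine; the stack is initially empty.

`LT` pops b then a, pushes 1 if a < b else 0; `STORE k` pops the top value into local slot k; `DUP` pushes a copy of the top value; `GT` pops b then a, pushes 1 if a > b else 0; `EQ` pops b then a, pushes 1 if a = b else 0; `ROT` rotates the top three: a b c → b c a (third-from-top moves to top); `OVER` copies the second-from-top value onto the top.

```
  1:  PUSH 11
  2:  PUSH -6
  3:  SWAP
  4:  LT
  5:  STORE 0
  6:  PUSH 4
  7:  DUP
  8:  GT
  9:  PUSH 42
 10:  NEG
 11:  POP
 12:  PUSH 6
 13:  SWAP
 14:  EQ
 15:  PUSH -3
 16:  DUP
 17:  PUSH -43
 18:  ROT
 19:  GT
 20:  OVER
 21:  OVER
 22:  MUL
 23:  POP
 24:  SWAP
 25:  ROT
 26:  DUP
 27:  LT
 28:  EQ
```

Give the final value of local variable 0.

1

PUSH 11   11
PUSH -6   11 -6
SWAP      -6 11
LT        1
STORE 0   (empty)
PUSH 4    4
DUP       4 4
GT        0
PUSH 42   0 42
NEG       0 -42
POP       0
PUSH 6    0 6
SWAP      6 0
EQ        0
PUSH -3   0 -3
DUP       0 -3 -3
PUSH -43  0 -3 -3 -43
ROT       0 -3 -43 -3
GT        0 -3 0
OVER      0 -3 0 -3
OVER      0 -3 0 -3 0
MUL       0 -3 0 0
POP       0 -3 0
SWAP      0 0 -3
ROT       0 -3 0
DUP       0 -3 0 0
LT        0 -3 0
EQ        0 0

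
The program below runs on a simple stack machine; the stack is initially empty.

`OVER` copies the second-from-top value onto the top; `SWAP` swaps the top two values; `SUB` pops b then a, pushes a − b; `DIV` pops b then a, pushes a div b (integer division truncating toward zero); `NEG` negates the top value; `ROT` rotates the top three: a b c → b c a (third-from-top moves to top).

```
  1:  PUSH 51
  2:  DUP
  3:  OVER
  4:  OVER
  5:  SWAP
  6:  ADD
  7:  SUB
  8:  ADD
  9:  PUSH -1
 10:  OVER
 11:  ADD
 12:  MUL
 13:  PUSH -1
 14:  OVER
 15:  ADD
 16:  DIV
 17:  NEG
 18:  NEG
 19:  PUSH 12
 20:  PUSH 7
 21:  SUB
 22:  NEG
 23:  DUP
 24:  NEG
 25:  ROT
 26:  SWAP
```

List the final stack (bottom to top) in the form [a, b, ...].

PUSH 51  [51]
DUP      [51, 51]
OVER     [51, 51, 51]
OVER     [51, 51, 51, 51]
SWAP     [51, 51, 51, 51]
ADD      [51, 51, 102]
SUB      [51, -51]
ADD      [0]
PUSH -1  [0, -1]
OVER     [0, -1, 0]
ADD      [0, -1]
MUL      [0]
PUSH -1  [0, -1]
OVER     [0, -1, 0]
ADD      [0, -1]
DIV      [0]
NEG      [0]
NEG      [0]
PUSH 12  [0, 12]
PUSH 7   [0, 12, 7]
SUB      [0, 5]
NEG      [0, -5]
DUP      [0, -5, -5]
NEG      [0, -5, 5]
ROT      [-5, 5, 0]
SWAP     [-5, 0, 5]

[-5, 0, 5]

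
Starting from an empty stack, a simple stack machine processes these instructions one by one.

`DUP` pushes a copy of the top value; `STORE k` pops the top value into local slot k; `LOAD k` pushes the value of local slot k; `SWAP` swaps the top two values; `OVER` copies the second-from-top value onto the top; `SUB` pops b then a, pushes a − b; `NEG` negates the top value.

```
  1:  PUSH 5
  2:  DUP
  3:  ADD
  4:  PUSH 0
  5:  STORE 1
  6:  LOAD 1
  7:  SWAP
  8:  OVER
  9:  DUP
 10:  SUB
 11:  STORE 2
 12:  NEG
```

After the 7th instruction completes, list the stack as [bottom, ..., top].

PUSH 5   [5]
DUP      [5, 5]
ADD      [10]
PUSH 0   [10, 0]
STORE 1  [10]
LOAD 1   [10, 0]
SWAP     [0, 10]

[0, 10]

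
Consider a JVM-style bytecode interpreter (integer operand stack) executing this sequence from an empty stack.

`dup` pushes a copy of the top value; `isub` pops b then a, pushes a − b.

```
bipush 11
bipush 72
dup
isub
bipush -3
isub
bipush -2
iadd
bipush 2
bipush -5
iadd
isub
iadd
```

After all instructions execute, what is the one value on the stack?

bipush 11  [11]
bipush 72  [11, 72]
dup        [11, 72, 72]
isub       [11, 0]
bipush -3  [11, 0, -3]
isub       [11, 3]
bipush -2  [11, 3, -2]
iadd       [11, 1]
bipush 2   [11, 1, 2]
bipush -5  [11, 1, 2, -5]
iadd       [11, 1, -3]
isub       [11, 4]
iadd       [15]

15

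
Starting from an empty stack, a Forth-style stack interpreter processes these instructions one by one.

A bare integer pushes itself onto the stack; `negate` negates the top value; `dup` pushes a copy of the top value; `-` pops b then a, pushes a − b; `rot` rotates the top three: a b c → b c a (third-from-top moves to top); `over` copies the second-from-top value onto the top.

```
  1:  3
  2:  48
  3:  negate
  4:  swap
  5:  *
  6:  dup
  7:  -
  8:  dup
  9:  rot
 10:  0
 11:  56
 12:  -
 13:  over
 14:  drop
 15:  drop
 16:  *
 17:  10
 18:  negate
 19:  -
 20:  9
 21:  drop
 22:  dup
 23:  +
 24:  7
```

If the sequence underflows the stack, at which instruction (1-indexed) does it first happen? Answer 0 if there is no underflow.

3      -> 3
48     -> 3 48
negate -> 3 -48
swap   -> -48 3
*      -> -144
dup    -> -144 -144
-      -> 0
dup    -> 0 0
rot  — needs 3 operands, stack has 2 → underflow

9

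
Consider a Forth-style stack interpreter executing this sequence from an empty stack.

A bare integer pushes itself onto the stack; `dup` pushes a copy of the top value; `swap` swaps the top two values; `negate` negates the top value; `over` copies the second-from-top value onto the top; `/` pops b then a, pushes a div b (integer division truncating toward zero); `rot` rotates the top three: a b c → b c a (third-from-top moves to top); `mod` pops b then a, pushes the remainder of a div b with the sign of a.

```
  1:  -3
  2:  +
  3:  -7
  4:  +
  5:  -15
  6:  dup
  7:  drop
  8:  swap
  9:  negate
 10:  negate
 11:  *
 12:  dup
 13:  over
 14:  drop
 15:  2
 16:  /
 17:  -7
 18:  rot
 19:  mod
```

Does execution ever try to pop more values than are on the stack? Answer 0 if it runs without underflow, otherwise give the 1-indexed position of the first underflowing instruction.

-3 : [-3]
+  — needs 2 operands, stack has 1 → underflow

2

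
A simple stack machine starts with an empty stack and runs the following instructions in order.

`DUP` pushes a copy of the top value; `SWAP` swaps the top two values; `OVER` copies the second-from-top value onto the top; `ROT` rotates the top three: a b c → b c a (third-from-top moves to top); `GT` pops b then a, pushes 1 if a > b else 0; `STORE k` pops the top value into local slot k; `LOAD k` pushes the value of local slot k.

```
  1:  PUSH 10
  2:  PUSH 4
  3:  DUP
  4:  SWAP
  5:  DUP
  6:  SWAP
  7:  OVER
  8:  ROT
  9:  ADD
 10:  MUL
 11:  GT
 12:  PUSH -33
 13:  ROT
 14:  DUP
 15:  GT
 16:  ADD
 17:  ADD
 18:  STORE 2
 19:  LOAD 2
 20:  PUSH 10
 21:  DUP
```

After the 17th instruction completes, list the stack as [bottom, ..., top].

PUSH 10  -> 10
PUSH 4   -> 10 4
DUP      -> 10 4 4
SWAP     -> 10 4 4
DUP      -> 10 4 4 4
SWAP     -> 10 4 4 4
OVER     -> 10 4 4 4 4
ROT      -> 10 4 4 4 4
ADD      -> 10 4 4 8
MUL      -> 10 4 32
GT       -> 10 0
PUSH -33 -> 10 0 -33
ROT      -> 0 -33 10
DUP      -> 0 -33 10 10
GT       -> 0 -33 0
ADD      -> 0 -33
ADD      -> -33

[-33]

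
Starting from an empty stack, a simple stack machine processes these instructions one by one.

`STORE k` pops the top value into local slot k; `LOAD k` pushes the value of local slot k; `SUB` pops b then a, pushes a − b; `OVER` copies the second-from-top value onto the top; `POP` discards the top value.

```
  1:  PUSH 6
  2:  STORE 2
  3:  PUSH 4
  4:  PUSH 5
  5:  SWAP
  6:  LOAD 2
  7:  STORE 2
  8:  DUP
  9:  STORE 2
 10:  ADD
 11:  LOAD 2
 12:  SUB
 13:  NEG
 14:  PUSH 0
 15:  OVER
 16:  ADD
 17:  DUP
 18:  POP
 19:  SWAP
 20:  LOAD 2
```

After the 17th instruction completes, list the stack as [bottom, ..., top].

PUSH 6  : 6
STORE 2 : (empty)
PUSH 4  : 4
PUSH 5  : 4 5
SWAP    : 5 4
LOAD 2  : 5 4 6
STORE 2 : 5 4
DUP     : 5 4 4
STORE 2 : 5 4
ADD     : 9
LOAD 2  : 9 4
SUB     : 5
NEG     : -5
PUSH 0  : -5 0
OVER    : -5 0 -5
ADD     : -5 -5
DUP     : -5 -5 -5

[-5, -5, -5]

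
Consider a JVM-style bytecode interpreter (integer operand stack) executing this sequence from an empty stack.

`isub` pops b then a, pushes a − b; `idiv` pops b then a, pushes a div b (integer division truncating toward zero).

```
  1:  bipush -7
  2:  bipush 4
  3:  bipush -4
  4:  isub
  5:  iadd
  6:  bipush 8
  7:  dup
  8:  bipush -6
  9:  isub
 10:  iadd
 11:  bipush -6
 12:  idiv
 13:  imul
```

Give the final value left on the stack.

bipush -7  -7
bipush 4   -7 4
bipush -4  -7 4 -4
isub       -7 8
iadd       1
bipush 8   1 8
dup        1 8 8
bipush -6  1 8 8 -6
isub       1 8 14
iadd       1 22
bipush -6  1 22 -6
idiv       1 -3
imul       -3

-3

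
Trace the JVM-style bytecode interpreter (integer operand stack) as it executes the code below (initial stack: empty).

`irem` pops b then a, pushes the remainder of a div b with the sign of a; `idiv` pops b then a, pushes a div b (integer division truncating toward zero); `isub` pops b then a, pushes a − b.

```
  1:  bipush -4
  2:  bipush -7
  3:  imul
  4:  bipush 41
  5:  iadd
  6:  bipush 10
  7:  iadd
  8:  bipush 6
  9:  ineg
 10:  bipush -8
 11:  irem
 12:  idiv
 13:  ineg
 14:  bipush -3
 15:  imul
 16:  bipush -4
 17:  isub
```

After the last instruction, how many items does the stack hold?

bipush -4  -4
bipush -7  -4 -7
imul       28
bipush 41  28 41
iadd       69
bipush 10  69 10
iadd       79
bipush 6   79 6
ineg       79 -6
bipush -8  79 -6 -8
irem       79 -6
idiv       -13
ineg       13
bipush -3  13 -3
imul       -39
bipush -4  -39 -4
isub       -35

1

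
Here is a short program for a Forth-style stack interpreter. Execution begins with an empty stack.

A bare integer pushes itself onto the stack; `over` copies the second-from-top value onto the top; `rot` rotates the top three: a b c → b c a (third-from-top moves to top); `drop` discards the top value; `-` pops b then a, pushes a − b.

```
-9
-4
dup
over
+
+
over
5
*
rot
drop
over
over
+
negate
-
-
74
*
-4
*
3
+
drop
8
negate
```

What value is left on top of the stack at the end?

-9     : -9
-4     : -9 -4
dup    : -9 -4 -4
over   : -9 -4 -4 -4
+      : -9 -4 -8
+      : -9 -12
over   : -9 -12 -9
5      : -9 -12 -9 5
*      : -9 -12 -45
rot    : -12 -45 -9
drop   : -12 -45
over   : -12 -45 -12
over   : -12 -45 -12 -45
+      : -12 -45 -57
negate : -12 -45 57
-      : -12 -102
-      : 90
74     : 90 74
*      : 6660
-4     : 6660 -4
*      : -26640
3      : -26640 3
+      : -26637
drop   : (empty)
8      : 8
negate : -8

-8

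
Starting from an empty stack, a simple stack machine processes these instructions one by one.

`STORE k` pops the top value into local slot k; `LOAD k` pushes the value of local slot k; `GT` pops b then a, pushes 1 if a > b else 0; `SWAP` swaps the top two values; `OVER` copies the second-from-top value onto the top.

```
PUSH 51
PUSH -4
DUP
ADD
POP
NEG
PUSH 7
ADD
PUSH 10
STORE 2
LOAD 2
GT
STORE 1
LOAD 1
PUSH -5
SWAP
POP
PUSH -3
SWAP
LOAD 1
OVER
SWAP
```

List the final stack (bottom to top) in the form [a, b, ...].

[-3, -5, -5, 0]

PUSH 51 -> [51]
PUSH -4 -> [51, -4]
DUP     -> [51, -4, -4]
ADD     -> [51, -8]
POP     -> [51]
NEG     -> [-51]
PUSH 7  -> [-51, 7]
ADD     -> [-44]
PUSH 10 -> [-44, 10]
STORE 2 -> [-44]
LOAD 2  -> [-44, 10]
GT      -> [0]
STORE 1 -> []
LOAD 1  -> [0]
PUSH -5 -> [0, -5]
SWAP    -> [-5, 0]
POP     -> [-5]
PUSH -3 -> [-5, -3]
SWAP    -> [-3, -5]
LOAD 1  -> [-3, -5, 0]
OVER    -> [-3, -5, 0, -5]
SWAP    -> [-3, -5, -5, 0]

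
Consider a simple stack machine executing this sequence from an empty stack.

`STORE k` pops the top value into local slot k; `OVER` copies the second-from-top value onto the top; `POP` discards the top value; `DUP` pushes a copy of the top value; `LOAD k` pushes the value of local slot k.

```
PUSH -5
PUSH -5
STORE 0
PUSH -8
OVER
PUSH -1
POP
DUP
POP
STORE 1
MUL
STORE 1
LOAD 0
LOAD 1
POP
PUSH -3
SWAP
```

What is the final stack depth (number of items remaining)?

2

PUSH -5 -> -5
PUSH -5 -> -5 -5
STORE 0 -> -5
PUSH -8 -> -5 -8
OVER    -> -5 -8 -5
PUSH -1 -> -5 -8 -5 -1
POP     -> -5 -8 -5
DUP     -> -5 -8 -5 -5
POP     -> -5 -8 -5
STORE 1 -> -5 -8
MUL     -> 40
STORE 1 -> (empty)
LOAD 0  -> -5
LOAD 1  -> -5 40
POP     -> -5
PUSH -3 -> -5 -3
SWAP    -> -3 -5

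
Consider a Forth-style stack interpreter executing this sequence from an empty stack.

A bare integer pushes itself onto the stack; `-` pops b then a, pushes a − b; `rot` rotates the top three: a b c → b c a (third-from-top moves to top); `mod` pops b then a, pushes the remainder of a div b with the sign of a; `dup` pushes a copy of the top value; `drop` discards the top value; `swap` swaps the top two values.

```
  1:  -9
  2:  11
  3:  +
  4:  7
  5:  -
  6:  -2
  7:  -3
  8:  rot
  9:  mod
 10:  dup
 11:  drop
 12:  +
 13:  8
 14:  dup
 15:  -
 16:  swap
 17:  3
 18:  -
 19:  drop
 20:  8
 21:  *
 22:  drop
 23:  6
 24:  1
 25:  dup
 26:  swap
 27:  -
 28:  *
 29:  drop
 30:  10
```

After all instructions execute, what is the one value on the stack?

-9   : [-9]
11   : [-9, 11]
+    : [2]
7    : [2, 7]
-    : [-5]
-2   : [-5, -2]
-3   : [-5, -2, -3]
rot  : [-2, -3, -5]
mod  : [-2, -3]
dup  : [-2, -3, -3]
drop : [-2, -3]
+    : [-5]
8    : [-5, 8]
dup  : [-5, 8, 8]
-    : [-5, 0]
swap : [0, -5]
3    : [0, -5, 3]
-    : [0, -8]
drop : [0]
8    : [0, 8]
*    : [0]
drop : []
6    : [6]
1    : [6, 1]
dup  : [6, 1, 1]
swap : [6, 1, 1]
-    : [6, 0]
*    : [0]
drop : []
10   : [10]

10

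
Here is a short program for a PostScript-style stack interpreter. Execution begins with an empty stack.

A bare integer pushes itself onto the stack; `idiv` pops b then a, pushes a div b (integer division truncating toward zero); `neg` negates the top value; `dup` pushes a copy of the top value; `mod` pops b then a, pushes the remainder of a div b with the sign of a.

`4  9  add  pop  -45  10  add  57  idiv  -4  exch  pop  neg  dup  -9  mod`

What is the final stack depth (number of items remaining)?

2

4    → [4]
9    → [4, 9]
add  → [13]
pop  → []
-45  → [-45]
10   → [-45, 10]
add  → [-35]
57   → [-35, 57]
idiv → [0]
-4   → [0, -4]
exch → [-4, 0]
pop  → [-4]
neg  → [4]
dup  → [4, 4]
-9   → [4, 4, -9]
mod  → [4, 4]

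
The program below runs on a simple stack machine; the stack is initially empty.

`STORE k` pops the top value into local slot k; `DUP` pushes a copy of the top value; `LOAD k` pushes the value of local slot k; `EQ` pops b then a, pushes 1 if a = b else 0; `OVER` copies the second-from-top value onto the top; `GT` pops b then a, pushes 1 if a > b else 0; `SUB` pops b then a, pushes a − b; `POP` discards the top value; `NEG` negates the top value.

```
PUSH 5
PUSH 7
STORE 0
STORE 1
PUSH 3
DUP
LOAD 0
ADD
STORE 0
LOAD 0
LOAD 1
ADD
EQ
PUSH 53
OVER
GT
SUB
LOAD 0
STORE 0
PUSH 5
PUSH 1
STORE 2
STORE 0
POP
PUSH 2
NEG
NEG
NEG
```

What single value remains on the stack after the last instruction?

PUSH 5  -> 5
PUSH 7  -> 5 7
STORE 0 -> 5
STORE 1 -> (empty)
PUSH 3  -> 3
DUP     -> 3 3
LOAD 0  -> 3 3 7
ADD     -> 3 10
STORE 0 -> 3
LOAD 0  -> 3 10
LOAD 1  -> 3 10 5
ADD     -> 3 15
EQ      -> 0
PUSH 53 -> 0 53
OVER    -> 0 53 0
GT      -> 0 1
SUB     -> -1
LOAD 0  -> -1 10
STORE 0 -> -1
PUSH 5  -> -1 5
PUSH 1  -> -1 5 1
STORE 2 -> -1 5
STORE 0 -> -1
POP     -> (empty)
PUSH 2  -> 2
NEG     -> -2
NEG     -> 2
NEG     -> -2

-2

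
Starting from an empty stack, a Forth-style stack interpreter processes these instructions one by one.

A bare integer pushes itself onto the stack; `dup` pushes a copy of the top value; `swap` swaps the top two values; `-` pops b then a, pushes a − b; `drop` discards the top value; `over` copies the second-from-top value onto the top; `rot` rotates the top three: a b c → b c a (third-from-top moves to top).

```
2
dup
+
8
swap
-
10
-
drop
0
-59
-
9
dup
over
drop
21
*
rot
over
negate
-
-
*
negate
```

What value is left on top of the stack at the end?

2      → 2
dup    → 2 2
+      → 4
8      → 4 8
swap   → 8 4
-      → 4
10     → 4 10
-      → -6
drop   → (empty)
0      → 0
-59    → 0 -59
-      → 59
9      → 59 9
dup    → 59 9 9
over   → 59 9 9 9
drop   → 59 9 9
21     → 59 9 9 21
*      → 59 9 189
rot    → 9 189 59
over   → 9 189 59 189
negate → 9 189 59 -189
-      → 9 189 248
-      → 9 -59
*      → -531
negate → 531

531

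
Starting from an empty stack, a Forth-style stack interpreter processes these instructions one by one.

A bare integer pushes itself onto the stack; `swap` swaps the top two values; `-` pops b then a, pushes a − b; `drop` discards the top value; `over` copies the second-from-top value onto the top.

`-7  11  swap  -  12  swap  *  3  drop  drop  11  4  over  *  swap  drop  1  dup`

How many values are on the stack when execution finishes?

-7    -7
11    -7 11
swap  11 -7
-     18
12    18 12
swap  12 18
*     216
3     216 3
drop  216
drop  (empty)
11    11
4     11 4
over  11 4 11
*     11 44
swap  44 11
drop  44
1     44 1
dup   44 1 1

3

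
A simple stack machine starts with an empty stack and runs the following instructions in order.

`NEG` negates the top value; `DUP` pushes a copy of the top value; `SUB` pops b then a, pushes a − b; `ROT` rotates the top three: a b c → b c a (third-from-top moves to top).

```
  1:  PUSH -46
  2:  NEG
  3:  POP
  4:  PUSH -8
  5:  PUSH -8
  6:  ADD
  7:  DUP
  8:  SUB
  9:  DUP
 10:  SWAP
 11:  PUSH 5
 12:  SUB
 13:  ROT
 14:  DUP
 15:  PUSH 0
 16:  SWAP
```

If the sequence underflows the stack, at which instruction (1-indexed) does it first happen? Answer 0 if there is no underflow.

13

PUSH -46 -> -46
NEG      -> 46
POP      -> (empty)
PUSH -8  -> -8
PUSH -8  -> -8 -8
ADD      -> -16
DUP      -> -16 -16
SUB      -> 0
DUP      -> 0 0
SWAP     -> 0 0
PUSH 5   -> 0 0 5
SUB      -> 0 -5
ROT  — needs 3 operands, stack has 2 → underflow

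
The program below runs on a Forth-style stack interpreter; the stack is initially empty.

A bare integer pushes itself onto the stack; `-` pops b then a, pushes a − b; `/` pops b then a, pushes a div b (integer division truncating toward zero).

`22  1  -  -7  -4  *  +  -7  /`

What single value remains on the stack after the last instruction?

22 → 22
1  → 22 1
-  → 21
-7 → 21 -7
-4 → 21 -7 -4
*  → 21 28
+  → 49
-7 → 49 -7
/  → -7

-7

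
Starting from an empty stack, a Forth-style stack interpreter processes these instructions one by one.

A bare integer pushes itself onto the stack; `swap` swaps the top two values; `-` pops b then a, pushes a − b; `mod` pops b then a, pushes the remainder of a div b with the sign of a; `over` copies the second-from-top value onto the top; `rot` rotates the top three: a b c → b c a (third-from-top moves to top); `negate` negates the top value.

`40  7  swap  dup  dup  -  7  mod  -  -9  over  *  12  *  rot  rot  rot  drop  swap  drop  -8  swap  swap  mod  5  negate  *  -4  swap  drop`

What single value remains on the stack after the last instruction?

40     -> 40
7      -> 40 7
swap   -> 7 40
dup    -> 7 40 40
dup    -> 7 40 40 40
-      -> 7 40 0
7      -> 7 40 0 7
mod    -> 7 40 0
-      -> 7 40
-9     -> 7 40 -9
over   -> 7 40 -9 40
*      -> 7 40 -360
12     -> 7 40 -360 12
*      -> 7 40 -4320
rot    -> 40 -4320 7
rot    -> -4320 7 40
rot    -> 7 40 -4320
drop   -> 7 40
swap   -> 40 7
drop   -> 40
-8     -> 40 -8
swap   -> -8 40
swap   -> 40 -8
mod    -> 0
5      -> 0 5
negate -> 0 -5
*      -> 0
-4     -> 0 -4
swap   -> -4 0
drop   -> -4

-4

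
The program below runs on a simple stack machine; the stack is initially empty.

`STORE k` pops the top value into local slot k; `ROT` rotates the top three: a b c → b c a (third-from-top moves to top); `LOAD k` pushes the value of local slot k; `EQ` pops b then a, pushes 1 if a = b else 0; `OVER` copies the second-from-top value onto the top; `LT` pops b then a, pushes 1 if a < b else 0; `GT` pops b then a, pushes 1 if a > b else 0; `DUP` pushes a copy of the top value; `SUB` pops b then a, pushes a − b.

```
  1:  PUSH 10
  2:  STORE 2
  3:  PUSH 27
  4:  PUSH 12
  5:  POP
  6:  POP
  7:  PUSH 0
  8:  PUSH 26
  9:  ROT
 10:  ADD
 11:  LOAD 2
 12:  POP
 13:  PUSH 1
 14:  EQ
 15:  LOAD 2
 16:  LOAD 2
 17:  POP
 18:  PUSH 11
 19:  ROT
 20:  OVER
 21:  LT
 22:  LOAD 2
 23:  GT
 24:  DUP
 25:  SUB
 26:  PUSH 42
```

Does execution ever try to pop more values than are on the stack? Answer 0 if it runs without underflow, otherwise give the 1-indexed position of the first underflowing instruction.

9

PUSH 10 -> 10
STORE 2 -> (empty)
PUSH 27 -> 27
PUSH 12 -> 27 12
POP     -> 27
POP     -> (empty)
PUSH 0  -> 0
PUSH 26 -> 0 26
ROT  — needs 3 operands, stack has 2 → underflow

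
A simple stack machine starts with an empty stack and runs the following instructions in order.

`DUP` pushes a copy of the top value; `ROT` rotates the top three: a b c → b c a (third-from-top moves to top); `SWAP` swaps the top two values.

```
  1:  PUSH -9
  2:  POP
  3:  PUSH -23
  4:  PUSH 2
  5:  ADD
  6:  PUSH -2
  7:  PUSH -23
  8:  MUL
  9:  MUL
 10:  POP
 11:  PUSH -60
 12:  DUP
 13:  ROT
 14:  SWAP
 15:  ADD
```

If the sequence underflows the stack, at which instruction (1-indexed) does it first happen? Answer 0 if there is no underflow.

13

PUSH -9  -> [-9]
POP      -> []
PUSH -23 -> [-23]
PUSH 2   -> [-23, 2]
ADD      -> [-21]
PUSH -2  -> [-21, -2]
PUSH -23 -> [-21, -2, -23]
MUL      -> [-21, 46]
MUL      -> [-966]
POP      -> []
PUSH -60 -> [-60]
DUP      -> [-60, -60]
ROT  — needs 3 operands, stack has 2 → underflow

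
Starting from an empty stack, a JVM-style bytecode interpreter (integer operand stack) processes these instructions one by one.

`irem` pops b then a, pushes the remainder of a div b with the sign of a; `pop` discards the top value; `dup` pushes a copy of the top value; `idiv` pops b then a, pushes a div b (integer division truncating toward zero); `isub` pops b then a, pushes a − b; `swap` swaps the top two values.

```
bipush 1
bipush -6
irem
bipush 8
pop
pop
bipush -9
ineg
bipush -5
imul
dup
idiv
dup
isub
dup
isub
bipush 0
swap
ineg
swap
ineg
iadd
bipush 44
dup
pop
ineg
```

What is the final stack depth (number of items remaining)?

2

bipush 1   [1]
bipush -6  [1, -6]
irem       [1]
bipush 8   [1, 8]
pop        [1]
pop        []
bipush -9  [-9]
ineg       [9]
bipush -5  [9, -5]
imul       [-45]
dup        [-45, -45]
idiv       [1]
dup        [1, 1]
isub       [0]
dup        [0, 0]
isub       [0]
bipush 0   [0, 0]
swap       [0, 0]
ineg       [0, 0]
swap       [0, 0]
ineg       [0, 0]
iadd       [0]
bipush 44  [0, 44]
dup        [0, 44, 44]
pop        [0, 44]
ineg       [0, -44]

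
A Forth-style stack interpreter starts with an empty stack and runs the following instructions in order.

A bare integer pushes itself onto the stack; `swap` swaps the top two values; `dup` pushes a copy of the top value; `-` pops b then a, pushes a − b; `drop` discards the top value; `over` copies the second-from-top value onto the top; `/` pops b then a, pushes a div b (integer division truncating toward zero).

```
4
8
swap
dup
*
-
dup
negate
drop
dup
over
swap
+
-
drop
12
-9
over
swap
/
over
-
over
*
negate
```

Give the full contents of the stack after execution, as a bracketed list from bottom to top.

[12, 156]

4       [4]
8       [4, 8]
swap    [8, 4]
dup     [8, 4, 4]
*       [8, 16]
-       [-8]
dup     [-8, -8]
negate  [-8, 8]
drop    [-8]
dup     [-8, -8]
over    [-8, -8, -8]
swap    [-8, -8, -8]
+       [-8, -16]
-       [8]
drop    []
12      [12]
-9      [12, -9]
over    [12, -9, 12]
swap    [12, 12, -9]
/       [12, -1]
over    [12, -1, 12]
-       [12, -13]
over    [12, -13, 12]
*       [12, -156]
negate  [12, 156]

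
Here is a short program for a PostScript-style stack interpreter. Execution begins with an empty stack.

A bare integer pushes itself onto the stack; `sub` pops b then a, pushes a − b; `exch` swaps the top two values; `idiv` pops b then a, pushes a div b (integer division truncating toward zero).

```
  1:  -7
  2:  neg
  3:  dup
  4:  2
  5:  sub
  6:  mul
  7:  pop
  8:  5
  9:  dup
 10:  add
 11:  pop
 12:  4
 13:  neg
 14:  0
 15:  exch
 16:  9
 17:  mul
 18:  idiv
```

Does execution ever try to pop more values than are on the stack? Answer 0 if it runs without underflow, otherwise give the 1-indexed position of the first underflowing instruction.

0

-7    [-7]
neg   [7]
dup   [7, 7]
2     [7, 7, 2]
sub   [7, 5]
mul   [35]
pop   []
5     [5]
dup   [5, 5]
add   [10]
pop   []
4     [4]
neg   [-4]
0     [-4, 0]
exch  [0, -4]
9     [0, -4, 9]
mul   [0, -36]
idiv  [0]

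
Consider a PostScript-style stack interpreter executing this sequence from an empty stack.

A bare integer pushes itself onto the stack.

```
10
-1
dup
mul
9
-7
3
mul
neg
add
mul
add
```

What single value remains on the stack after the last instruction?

40

10  → [10]
-1  → [10, -1]
dup → [10, -1, -1]
mul → [10, 1]
9   → [10, 1, 9]
-7  → [10, 1, 9, -7]
3   → [10, 1, 9, -7, 3]
mul → [10, 1, 9, -21]
neg → [10, 1, 9, 21]
add → [10, 1, 30]
mul → [10, 30]
add → [40]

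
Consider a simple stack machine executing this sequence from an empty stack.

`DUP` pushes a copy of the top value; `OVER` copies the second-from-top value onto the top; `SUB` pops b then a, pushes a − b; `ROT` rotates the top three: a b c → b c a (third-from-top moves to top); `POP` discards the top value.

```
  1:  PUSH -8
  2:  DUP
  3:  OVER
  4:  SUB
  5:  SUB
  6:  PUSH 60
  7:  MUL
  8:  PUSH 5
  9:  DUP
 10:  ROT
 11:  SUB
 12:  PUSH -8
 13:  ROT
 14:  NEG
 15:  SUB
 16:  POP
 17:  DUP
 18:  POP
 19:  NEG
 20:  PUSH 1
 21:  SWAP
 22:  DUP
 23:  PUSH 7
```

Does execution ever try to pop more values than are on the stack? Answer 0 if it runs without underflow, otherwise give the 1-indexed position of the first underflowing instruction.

0

PUSH -8  [-8]
DUP      [-8, -8]
OVER     [-8, -8, -8]
SUB      [-8, 0]
SUB      [-8]
PUSH 60  [-8, 60]
MUL      [-480]
PUSH 5   [-480, 5]
DUP      [-480, 5, 5]
ROT      [5, 5, -480]
SUB      [5, 485]
PUSH -8  [5, 485, -8]
ROT      [485, -8, 5]
NEG      [485, -8, -5]
SUB      [485, -3]
POP      [485]
DUP      [485, 485]
POP      [485]
NEG      [-485]
PUSH 1   [-485, 1]
SWAP     [1, -485]
DUP      [1, -485, -485]
PUSH 7   [1, -485, -485, 7]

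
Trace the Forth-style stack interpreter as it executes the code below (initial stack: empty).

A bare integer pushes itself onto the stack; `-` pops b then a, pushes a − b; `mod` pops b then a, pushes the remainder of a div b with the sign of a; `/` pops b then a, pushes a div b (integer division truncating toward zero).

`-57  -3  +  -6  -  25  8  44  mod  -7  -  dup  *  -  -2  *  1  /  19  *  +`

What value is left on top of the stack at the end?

7546

-57  -57
-3   -57 -3
+    -60
-6   -60 -6
-    -54
25   -54 25
8    -54 25 8
44   -54 25 8 44
mod  -54 25 8
-7   -54 25 8 -7
-    -54 25 15
dup  -54 25 15 15
*    -54 25 225
-    -54 -200
-2   -54 -200 -2
*    -54 400
1    -54 400 1
/    -54 400
19   -54 400 19
*    -54 7600
+    7546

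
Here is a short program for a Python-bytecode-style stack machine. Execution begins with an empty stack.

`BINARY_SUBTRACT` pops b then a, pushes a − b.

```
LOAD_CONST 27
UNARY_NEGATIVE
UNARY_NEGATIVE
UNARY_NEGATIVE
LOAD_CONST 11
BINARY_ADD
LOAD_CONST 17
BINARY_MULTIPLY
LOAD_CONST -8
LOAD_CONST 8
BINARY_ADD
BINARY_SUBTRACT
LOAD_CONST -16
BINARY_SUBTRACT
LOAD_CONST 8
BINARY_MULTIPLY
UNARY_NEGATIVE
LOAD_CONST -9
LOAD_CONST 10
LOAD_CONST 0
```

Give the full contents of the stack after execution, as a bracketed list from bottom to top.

[2048, -9, 10, 0]

LOAD_CONST 27   : 27
UNARY_NEGATIVE  : -27
UNARY_NEGATIVE  : 27
UNARY_NEGATIVE  : -27
LOAD_CONST 11   : -27 11
BINARY_ADD      : -16
LOAD_CONST 17   : -16 17
BINARY_MULTIPLY : -272
LOAD_CONST -8   : -272 -8
LOAD_CONST 8    : -272 -8 8
BINARY_ADD      : -272 0
BINARY_SUBTRACT : -272
LOAD_CONST -16  : -272 -16
BINARY_SUBTRACT : -256
LOAD_CONST 8    : -256 8
BINARY_MULTIPLY : -2048
UNARY_NEGATIVE  : 2048
LOAD_CONST -9   : 2048 -9
LOAD_CONST 10   : 2048 -9 10
LOAD_CONST 0    : 2048 -9 10 0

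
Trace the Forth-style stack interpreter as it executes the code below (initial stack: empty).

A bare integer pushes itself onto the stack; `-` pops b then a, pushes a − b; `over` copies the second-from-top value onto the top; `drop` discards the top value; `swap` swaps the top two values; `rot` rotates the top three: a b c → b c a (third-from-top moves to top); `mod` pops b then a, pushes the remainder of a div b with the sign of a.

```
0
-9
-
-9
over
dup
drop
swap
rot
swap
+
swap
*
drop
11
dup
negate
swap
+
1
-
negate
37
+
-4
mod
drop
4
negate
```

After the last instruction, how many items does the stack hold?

1

0      -> 0
-9     -> 0 -9
-      -> 9
-9     -> 9 -9
over   -> 9 -9 9
dup    -> 9 -9 9 9
drop   -> 9 -9 9
swap   -> 9 9 -9
rot    -> 9 -9 9
swap   -> 9 9 -9
+      -> 9 0
swap   -> 0 9
*      -> 0
drop   -> (empty)
11     -> 11
dup    -> 11 11
negate -> 11 -11
swap   -> -11 11
+      -> 0
1      -> 0 1
-      -> -1
negate -> 1
37     -> 1 37
+      -> 38
-4     -> 38 -4
mod    -> 2
drop   -> (empty)
4      -> 4
negate -> -4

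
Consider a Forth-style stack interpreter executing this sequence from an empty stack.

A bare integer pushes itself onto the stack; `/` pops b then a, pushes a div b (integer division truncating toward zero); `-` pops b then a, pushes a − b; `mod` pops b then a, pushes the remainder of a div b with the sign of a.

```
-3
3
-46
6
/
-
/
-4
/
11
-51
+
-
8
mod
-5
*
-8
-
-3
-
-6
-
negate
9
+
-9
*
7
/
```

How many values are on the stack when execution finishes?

-3      -3
3       -3 3
-46     -3 3 -46
6       -3 3 -46 6
/       -3 3 -7
-       -3 10
/       0
-4      0 -4
/       0
11      0 11
-51     0 11 -51
+       0 -40
-       40
8       40 8
mod     0
-5      0 -5
*       0
-8      0 -8
-       8
-3      8 -3
-       11
-6      11 -6
-       17
negate  -17
9       -17 9
+       -8
-9      -8 -9
*       72
7       72 7
/       10

1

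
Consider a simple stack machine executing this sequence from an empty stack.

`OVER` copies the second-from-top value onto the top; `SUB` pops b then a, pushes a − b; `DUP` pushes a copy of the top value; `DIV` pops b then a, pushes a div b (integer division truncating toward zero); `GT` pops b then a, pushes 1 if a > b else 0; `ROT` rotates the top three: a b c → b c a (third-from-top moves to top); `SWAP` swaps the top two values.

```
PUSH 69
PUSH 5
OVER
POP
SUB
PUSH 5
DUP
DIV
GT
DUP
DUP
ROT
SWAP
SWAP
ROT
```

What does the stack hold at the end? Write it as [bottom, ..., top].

PUSH 69 : 69
PUSH 5  : 69 5
OVER    : 69 5 69
POP     : 69 5
SUB     : 64
PUSH 5  : 64 5
DUP     : 64 5 5
DIV     : 64 1
GT      : 1
DUP     : 1 1
DUP     : 1 1 1
ROT     : 1 1 1
SWAP    : 1 1 1
SWAP    : 1 1 1
ROT     : 1 1 1

[1, 1, 1]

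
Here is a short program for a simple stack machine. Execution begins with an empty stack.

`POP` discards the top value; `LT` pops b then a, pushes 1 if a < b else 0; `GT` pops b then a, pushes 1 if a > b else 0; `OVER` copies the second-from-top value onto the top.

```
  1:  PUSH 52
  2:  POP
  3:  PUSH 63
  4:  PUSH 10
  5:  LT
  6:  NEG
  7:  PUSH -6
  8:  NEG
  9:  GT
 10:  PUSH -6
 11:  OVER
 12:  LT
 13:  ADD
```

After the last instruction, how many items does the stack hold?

1

PUSH 52 -> [52]
POP     -> []
PUSH 63 -> [63]
PUSH 10 -> [63, 10]
LT      -> [0]
NEG     -> [0]
PUSH -6 -> [0, -6]
NEG     -> [0, 6]
GT      -> [0]
PUSH -6 -> [0, -6]
OVER    -> [0, -6, 0]
LT      -> [0, 1]
ADD     -> [1]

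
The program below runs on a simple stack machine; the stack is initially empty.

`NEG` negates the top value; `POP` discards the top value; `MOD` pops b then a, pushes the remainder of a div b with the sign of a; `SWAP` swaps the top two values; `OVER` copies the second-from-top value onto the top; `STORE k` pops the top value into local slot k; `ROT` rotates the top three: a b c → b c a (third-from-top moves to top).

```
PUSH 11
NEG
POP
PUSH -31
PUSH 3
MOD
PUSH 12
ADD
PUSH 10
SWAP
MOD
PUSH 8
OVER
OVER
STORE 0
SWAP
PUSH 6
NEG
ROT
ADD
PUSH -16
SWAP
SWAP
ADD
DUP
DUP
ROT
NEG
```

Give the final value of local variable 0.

PUSH 11  : [11]
NEG      : [-11]
POP      : []
PUSH -31 : [-31]
PUSH 3   : [-31, 3]
MOD      : [-1]
PUSH 12  : [-1, 12]
ADD      : [11]
PUSH 10  : [11, 10]
SWAP     : [10, 11]
MOD      : [10]
PUSH 8   : [10, 8]
OVER     : [10, 8, 10]
OVER     : [10, 8, 10, 8]
STORE 0  : [10, 8, 10]
SWAP     : [10, 10, 8]
PUSH 6   : [10, 10, 8, 6]
NEG      : [10, 10, 8, -6]
ROT      : [10, 8, -6, 10]
ADD      : [10, 8, 4]
PUSH -16 : [10, 8, 4, -16]
SWAP     : [10, 8, -16, 4]
SWAP     : [10, 8, 4, -16]
ADD      : [10, 8, -12]
DUP      : [10, 8, -12, -12]
DUP      : [10, 8, -12, -12, -12]
ROT      : [10, 8, -12, -12, -12]
NEG      : [10, 8, -12, -12, 12]

8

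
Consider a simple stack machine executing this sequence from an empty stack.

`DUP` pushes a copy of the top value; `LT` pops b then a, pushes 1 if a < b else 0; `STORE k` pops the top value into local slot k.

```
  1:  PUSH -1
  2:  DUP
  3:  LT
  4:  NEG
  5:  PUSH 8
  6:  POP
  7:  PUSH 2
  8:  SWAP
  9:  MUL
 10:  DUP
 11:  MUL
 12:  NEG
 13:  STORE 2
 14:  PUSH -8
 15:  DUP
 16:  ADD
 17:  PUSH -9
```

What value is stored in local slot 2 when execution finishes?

0

PUSH -1 → [-1]
DUP     → [-1, -1]
LT      → [0]
NEG     → [0]
PUSH 8  → [0, 8]
POP     → [0]
PUSH 2  → [0, 2]
SWAP    → [2, 0]
MUL     → [0]
DUP     → [0, 0]
MUL     → [0]
NEG     → [0]
STORE 2 → []
PUSH -8 → [-8]
DUP     → [-8, -8]
ADD     → [-16]
PUSH -9 → [-16, -9]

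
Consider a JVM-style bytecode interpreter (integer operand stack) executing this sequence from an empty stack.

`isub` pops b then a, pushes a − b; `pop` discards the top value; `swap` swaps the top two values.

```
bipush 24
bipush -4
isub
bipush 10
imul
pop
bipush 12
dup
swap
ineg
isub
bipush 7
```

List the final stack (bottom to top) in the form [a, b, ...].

[24, 7]

bipush 24 → 24
bipush -4 → 24 -4
isub      → 28
bipush 10 → 28 10
imul      → 280
pop       → (empty)
bipush 12 → 12
dup       → 12 12
swap      → 12 12
ineg      → 12 -12
isub      → 24
bipush 7  → 24 7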